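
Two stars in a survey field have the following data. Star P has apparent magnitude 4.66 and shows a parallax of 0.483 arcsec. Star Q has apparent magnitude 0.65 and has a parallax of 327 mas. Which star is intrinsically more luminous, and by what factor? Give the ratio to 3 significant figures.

Star Q is more luminous, by a factor of 87.7.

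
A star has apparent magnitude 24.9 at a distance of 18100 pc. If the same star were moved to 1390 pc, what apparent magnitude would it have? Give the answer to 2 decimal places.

Flux ∝ 1/d², so Δm = 5 log₁₀(d₂/d₁) = 5 log₁₀(1390/18100) = -5.573
m₂ = m₁ + Δm = 24.9 + (-5.573) = 19.327

m ≈ 19.33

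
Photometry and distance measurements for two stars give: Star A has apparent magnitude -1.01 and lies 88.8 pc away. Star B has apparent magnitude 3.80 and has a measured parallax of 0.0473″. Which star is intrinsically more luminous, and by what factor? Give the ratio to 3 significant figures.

Star A: M = m − 5 log₁₀ d + 5 = -1.01 − 5·1.9484 + 5 = -5.752
Star B: d = 1/p = 1/0.0473″ = 21.14 pc
Star B: M = m − 5 log₁₀ d + 5 = 3.80 − 5·1.3251 + 5 = 2.174
ΔM = M_A − M_B = -5.752 − (2.174) = -7.926; smaller M is more luminous → Star A.
L ratio = 10^(0.4 |ΔM|) = 10^3.171 = 1481

Star A is more luminous, by a factor of 1480.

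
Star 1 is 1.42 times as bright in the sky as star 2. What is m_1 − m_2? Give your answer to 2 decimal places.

Pogson: Δm = −2.5 log₁₀(ratio) = −2.5 log₁₀(1.42) = −2.5 × 0.1523 = -0.381
Star 1 is brighter, so it has the smaller magnitude: the difference is negative.

m_1 − m_2 ≈ -0.38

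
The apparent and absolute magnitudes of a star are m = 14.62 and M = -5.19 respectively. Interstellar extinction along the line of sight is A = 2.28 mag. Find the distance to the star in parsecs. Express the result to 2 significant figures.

m − M = 5 log₁₀(d/10 pc) + A  ⇒  14.62 − (-5.19) − 2.28 = 5 log₁₀(d/10)
17.530 = 5 log₁₀(d/10)
log₁₀ d = (m − M − A)/5 + 1 = 4.5060
d = 10^4.5060 = 32060 pc

d ≈ 32000 pc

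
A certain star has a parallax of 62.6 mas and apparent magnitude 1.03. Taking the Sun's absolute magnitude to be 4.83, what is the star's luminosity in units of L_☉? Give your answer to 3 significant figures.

L/L_☉ ≈ 84.5

d = 1/p = 1000/62.6 mas = 15.97 pc
M = m − 5 log₁₀ d + 5 = 1.03 − 5·1.2034 + 5 = 0.013
M − M_☉ = 0.013 − 4.83 = -4.817
L/L_☉ = 10^(−0.4 × -4.817) = 84.50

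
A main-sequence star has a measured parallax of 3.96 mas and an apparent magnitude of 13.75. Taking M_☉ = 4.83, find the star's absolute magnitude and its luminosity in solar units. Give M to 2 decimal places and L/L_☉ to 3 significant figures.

M ≈ 6.74; L/L_☉ ≈ 0.172

d = 1/p = 1000/3.96 mas = 252.5 pc
M = m − 5 log₁₀ d + 5 = 13.75 − 5·2.4023 + 5 = 6.738
M − M_☉ = 6.738 − 4.83 = 1.908
L/L_☉ = 10^(−0.4 × 1.908) = 0.1724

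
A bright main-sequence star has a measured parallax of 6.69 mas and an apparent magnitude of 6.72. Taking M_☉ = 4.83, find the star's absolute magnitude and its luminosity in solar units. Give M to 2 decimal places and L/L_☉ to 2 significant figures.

M ≈ 0.85; L/L_☉ ≈ 39

d = 1/p = 1000/6.69 mas = 149.5 pc
M = m − 5 log₁₀ d + 5 = 6.72 − 5·2.1746 + 5 = 0.847
M − M_☉ = 0.847 − 4.83 = -3.983
L/L_☉ = 10^(−0.4 × -3.983) = 39.19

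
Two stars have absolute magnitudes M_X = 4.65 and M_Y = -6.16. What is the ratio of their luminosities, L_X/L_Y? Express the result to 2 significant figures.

ΔM = M_X − M_Y = 10.81
L_X/L_Y = 10^(−0.4 ΔM) = 10^-4.324 = 4.742×10^-5

L_X/L_Y ≈ 4.7×10^-5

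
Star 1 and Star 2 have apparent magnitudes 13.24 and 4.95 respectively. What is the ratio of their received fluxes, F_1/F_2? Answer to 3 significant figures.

Δm = 13.24 − (4.95) = 8.29
Flux ratio = 10^(−0.4 Δm) = 10^(−0.4 × 8.29) = 10^-3.316 = 4.831×10^-4

F_1/F_2 ≈ 4.83×10^-4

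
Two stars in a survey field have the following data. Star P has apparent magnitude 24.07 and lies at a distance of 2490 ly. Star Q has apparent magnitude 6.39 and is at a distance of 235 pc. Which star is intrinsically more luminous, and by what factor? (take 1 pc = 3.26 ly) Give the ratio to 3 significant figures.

Star P: d = 2490 ly / 3.26 = 763.8 pc
Star P: M = m − 5 log₁₀ d + 5 = 24.07 − 5·2.8830 + 5 = 14.655
Star Q: M = m − 5 log₁₀ d + 5 = 6.39 − 5·2.3711 + 5 = -0.465
ΔM = M_P − M_Q = 14.655 − (-0.465) = 15.120; smaller M is more luminous → Star Q.
L ratio = 10^(0.4 |ΔM|) = 10^6.048 = 1.117×10^6

Star Q is more luminous, by a factor of 1.12×10^6.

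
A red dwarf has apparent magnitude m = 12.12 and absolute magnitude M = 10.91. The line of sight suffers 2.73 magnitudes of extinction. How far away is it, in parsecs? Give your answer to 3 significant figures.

d ≈ 4.97 pc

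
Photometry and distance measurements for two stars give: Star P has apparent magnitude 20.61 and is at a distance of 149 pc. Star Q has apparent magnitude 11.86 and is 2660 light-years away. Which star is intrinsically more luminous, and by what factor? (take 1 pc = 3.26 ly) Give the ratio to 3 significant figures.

Star P: M = m − 5 log₁₀ d + 5 = 20.61 − 5·2.1732 + 5 = 14.744
Star Q: d = 2660 ly / 3.26 = 816.0 pc
Star Q: M = m − 5 log₁₀ d + 5 = 11.86 − 5·2.9117 + 5 = 2.302
ΔM = M_P − M_Q = 14.744 − (2.302) = 12.442; smaller M is more luminous → Star Q.
L ratio = 10^(0.4 |ΔM|) = 10^4.977 = 94830

Star Q is more luminous, by a factor of 94800.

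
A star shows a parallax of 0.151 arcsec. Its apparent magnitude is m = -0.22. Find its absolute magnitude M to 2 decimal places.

d = 1/p = 1/0.151″ = 6.623 pc
5 log₁₀(d/10 pc) = 5 log₁₀(6.623) − 5 = -0.895
M = m − 5 log₁₀(d/10) = -0.22 + 0.895 = 0.675

M ≈ 0.67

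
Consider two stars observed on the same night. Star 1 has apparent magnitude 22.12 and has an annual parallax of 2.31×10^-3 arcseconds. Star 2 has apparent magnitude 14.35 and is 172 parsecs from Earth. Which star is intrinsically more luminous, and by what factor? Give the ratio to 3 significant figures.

Star 2 is more luminous, by a factor of 202.

Star 1: d = 1/p = 1/2.31×10^-3″ = 432.9 pc
Star 1: M = m − 5 log₁₀ d + 5 = 22.12 − 5·2.6364 + 5 = 13.938
Star 2: M = m − 5 log₁₀ d + 5 = 14.35 − 5·2.2355 + 5 = 8.172
ΔM = M_1 − M_2 = 13.938 − (8.172) = 5.766; smaller M is more luminous → Star 2.
L ratio = 10^(0.4 |ΔM|) = 10^2.306 = 202.4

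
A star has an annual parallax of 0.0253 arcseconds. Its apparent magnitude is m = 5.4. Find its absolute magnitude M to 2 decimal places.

M ≈ 2.42

d = 1/p = 1/0.0253″ = 39.53 pc
5 log₁₀(d/10 pc) = 5 log₁₀(39.53) − 5 = 2.984
M = m − 5 log₁₀(d/10) = 5.4 − 2.984 = 2.416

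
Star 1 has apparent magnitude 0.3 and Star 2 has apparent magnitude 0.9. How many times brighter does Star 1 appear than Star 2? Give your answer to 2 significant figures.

1.7

Magnitude difference = -0.6
Flux ratio = 10^(−0.4 Δm) = 10^(−0.4 × -0.6) = 10^0.240 = 1.738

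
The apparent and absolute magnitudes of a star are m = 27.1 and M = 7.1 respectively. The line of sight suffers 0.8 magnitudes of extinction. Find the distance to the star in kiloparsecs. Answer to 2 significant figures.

d ≈ 69 kpc

m − M = 5 log₁₀(d/10 pc) + A  ⇒  27.1 − (7.1) − 0.8 = 5 log₁₀(d/10)
19.200 = 5 log₁₀(d/10)
log₁₀ d = (m − M − A)/5 + 1 = 4.8400
d = 10^4.8400 = 69180 pc
= 69.18 kpc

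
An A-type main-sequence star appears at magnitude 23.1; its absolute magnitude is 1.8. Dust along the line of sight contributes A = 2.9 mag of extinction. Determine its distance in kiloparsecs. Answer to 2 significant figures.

d ≈ 48 kpc

m − M = 5 log₁₀(d/10 pc) + A  ⇒  23.1 − (1.8) − 2.9 = 5 log₁₀(d/10)
18.400 = 5 log₁₀(d/10)
log₁₀ d = (m − M − A)/5 + 1 = 4.6800
d = 10^4.6800 = 47860 pc
= 47.86 kpc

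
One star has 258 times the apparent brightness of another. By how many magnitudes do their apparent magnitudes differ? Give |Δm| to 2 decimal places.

Pogson: Δm = −2.5 log₁₀(ratio) = −2.5 log₁₀(258) = −2.5 × 2.4116 = -6.029

|Δm| ≈ 6.03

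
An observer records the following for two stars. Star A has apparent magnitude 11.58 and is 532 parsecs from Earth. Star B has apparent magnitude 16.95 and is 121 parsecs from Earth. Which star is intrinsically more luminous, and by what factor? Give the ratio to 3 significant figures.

Star A is more luminous, by a factor of 2720.

Star A: M = m − 5 log₁₀ d + 5 = 11.58 − 5·2.7259 + 5 = 2.950
Star B: M = m − 5 log₁₀ d + 5 = 16.95 − 5·2.0828 + 5 = 11.536
ΔM = M_A − M_B = 2.950 − (11.536) = -8.586; smaller M is more luminous → Star A.
L ratio = 10^(0.4 |ΔM|) = 10^3.434 = 2718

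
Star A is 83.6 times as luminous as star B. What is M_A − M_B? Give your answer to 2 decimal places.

M_A − M_B ≈ -4.81

Pogson: ΔM = −2.5 log₁₀(ratio) = −2.5 log₁₀(83.6) = −2.5 × 1.9222 = -4.806
Star A is brighter, so it has the smaller magnitude: the difference is negative.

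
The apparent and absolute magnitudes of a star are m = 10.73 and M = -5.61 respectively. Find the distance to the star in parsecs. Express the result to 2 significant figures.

Distance modulus: m − M = 10.73 − (-5.61) = 16.340
m − M = 5 log₁₀ d − 5
log₁₀ d = (m − M)/5 + 1 = 4.2680
d = 10^4.2680 = 18540 pc

d ≈ 19000 pc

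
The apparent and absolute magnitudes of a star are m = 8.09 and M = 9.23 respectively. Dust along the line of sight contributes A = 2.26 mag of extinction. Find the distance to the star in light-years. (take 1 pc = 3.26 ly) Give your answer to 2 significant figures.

m − M = 5 log₁₀(d/10 pc) + A  ⇒  8.09 − (9.23) − 2.26 = 5 log₁₀(d/10)
-3.400 = 5 log₁₀(d/10)
log₁₀ d = (m − M − A)/5 + 1 = 0.3200
d = 10^0.3200 = 2.089 pc
= 6.811 ly

d ≈ 6.8 ly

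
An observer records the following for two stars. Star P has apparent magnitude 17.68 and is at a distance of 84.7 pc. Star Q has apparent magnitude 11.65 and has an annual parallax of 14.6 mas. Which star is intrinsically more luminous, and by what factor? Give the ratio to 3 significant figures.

Star Q is more luminous, by a factor of 169.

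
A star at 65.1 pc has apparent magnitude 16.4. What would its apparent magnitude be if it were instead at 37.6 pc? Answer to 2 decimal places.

m ≈ 15.21

Flux ∝ 1/d², so Δm = 5 log₁₀(d₂/d₁) = 5 log₁₀(37.6/65.1) = -1.192
m₂ = m₁ + Δm = 16.4 + (-1.192) = 15.208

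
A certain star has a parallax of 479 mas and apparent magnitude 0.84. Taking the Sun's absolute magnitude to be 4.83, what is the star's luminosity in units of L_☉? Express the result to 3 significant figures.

L/L_☉ ≈ 1.72

d = 1/p = 1000/479 mas = 2.088 pc
M = m − 5 log₁₀ d + 5 = 0.84 − 5·0.3197 + 5 = 4.242
M − M_☉ = 4.242 − 4.83 = -0.588
L/L_☉ = 10^(−0.4 × -0.588) = 1.719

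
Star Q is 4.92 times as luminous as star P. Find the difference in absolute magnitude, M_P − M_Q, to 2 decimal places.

M_P − M_Q ≈ 1.73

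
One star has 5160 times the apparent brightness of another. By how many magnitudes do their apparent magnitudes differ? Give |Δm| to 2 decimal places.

|Δm| ≈ 9.28

Pogson: Δm = −2.5 log₁₀(ratio) = −2.5 log₁₀(5160) = −2.5 × 3.7126 = -9.282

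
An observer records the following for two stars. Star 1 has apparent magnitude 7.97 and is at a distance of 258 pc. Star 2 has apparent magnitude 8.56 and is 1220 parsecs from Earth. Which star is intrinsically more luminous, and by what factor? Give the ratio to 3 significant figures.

Star 1: M = m − 5 log₁₀ d + 5 = 7.97 − 5·2.4116 + 5 = 0.912
Star 2: M = m − 5 log₁₀ d + 5 = 8.56 − 5·3.0864 + 5 = -1.872
ΔM = M_1 − M_2 = 0.912 − (-1.872) = 2.784; smaller M is more luminous → Star 2.
L ratio = 10^(0.4 |ΔM|) = 10^1.113 = 12.99

Star 2 is more luminous, by a factor of 13.0.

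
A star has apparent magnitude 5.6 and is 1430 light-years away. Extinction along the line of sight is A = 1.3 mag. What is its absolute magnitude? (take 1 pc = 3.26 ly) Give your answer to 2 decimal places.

M ≈ -3.91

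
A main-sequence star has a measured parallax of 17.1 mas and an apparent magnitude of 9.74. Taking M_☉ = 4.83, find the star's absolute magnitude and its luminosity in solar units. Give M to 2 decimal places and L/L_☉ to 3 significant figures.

M ≈ 5.90; L/L_☉ ≈ 0.372

d = 1/p = 1000/17.1 mas = 58.48 pc
M = m − 5 log₁₀ d + 5 = 9.74 − 5·1.7670 + 5 = 5.905
M − M_☉ = 5.905 − 4.83 = 1.075
L/L_☉ = 10^(−0.4 × 1.075) = 0.3715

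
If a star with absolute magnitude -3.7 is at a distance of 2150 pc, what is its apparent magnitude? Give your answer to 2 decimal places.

m = M + 5 log₁₀ d − 5 = -3.7 + 5·3.3324 − 5 = 7.962

m ≈ 7.96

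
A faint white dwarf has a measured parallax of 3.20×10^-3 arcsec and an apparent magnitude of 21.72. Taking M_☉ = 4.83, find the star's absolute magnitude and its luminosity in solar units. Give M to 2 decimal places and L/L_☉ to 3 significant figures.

d = 1/p = 1/3.20×10^-3″ = 312.5 pc
M = m − 5 log₁₀ d + 5 = 21.72 − 5·2.4949 + 5 = 14.246
M − M_☉ = 14.246 − 4.83 = 9.416
L/L_☉ = 10^(−0.4 × 9.416) = 1.713×10^-4

M ≈ 14.25; L/L_☉ ≈ 1.71×10^-4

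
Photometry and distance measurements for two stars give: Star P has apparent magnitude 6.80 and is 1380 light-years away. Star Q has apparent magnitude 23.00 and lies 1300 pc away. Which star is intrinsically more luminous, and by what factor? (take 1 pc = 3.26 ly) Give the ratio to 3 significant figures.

Star P: d = 1380 ly / 3.26 = 423.3 pc
Star P: M = m − 5 log₁₀ d + 5 = 6.80 − 5·2.6267 + 5 = -1.333
Star Q: M = m − 5 log₁₀ d + 5 = 23.00 − 5·3.1139 + 5 = 12.430
ΔM = M_P − M_Q = -1.333 − (12.430) = -13.764; smaller M is more luminous → Star P.
L ratio = 10^(0.4 |ΔM|) = 10^5.505 = 320200

Star P is more luminous, by a factor of 320000.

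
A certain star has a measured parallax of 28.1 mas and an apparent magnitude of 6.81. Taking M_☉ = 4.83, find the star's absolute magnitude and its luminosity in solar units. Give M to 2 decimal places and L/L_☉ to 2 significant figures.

d = 1/p = 1000/28.1 mas = 35.59 pc
M = m − 5 log₁₀ d + 5 = 6.81 − 5·1.5513 + 5 = 4.054
M − M_☉ = 4.054 − 4.83 = -0.776
L/L_☉ = 10^(−0.4 × -0.776) = 2.045

M ≈ 4.05; L/L_☉ ≈ 2.0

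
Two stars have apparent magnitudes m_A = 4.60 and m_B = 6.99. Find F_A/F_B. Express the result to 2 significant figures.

Magnitude difference = -2.39
Flux ratio = 10^(−0.4 Δm) = 10^(−0.4 × -2.39) = 10^0.956 = 9.036

F_A/F_B ≈ 9.0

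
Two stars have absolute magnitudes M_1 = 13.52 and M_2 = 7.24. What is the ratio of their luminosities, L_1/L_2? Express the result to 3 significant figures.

ΔM = M_1 − M_2 = 6.28
L_1/L_2 = 10^(−0.4 ΔM) = 10^-2.512 = 3.076×10^-3

L_1/L_2 ≈ 3.08×10^-3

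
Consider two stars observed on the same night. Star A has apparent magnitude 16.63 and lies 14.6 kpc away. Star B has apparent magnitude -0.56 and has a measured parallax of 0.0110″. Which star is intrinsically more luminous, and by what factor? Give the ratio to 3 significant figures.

Star B is more luminous, by a factor of 291.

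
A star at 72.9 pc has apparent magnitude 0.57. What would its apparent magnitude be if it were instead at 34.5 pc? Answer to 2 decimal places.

Flux ∝ 1/d², so Δm = 5 log₁₀(d₂/d₁) = 5 log₁₀(34.5/72.9) = -1.625
m₂ = m₁ + Δm = 0.57 + (-1.625) = -1.055

m ≈ -1.05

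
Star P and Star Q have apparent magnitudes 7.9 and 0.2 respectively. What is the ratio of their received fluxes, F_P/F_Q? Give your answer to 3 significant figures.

Magnitude difference = 7.7
Flux ratio = 10^(−0.4 Δm) = 10^(−0.4 × 7.7) = 10^-3.080 = 8.318×10^-4

F_P/F_Q ≈ 8.32×10^-4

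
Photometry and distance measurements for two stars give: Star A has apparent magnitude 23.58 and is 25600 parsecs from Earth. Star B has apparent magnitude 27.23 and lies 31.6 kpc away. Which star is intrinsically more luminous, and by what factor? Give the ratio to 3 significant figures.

Star A: M = m − 5 log₁₀ d + 5 = 23.58 − 5·4.4082 + 5 = 6.539
Star B: d = 31.6 kpc = 31600 pc
Star B: M = m − 5 log₁₀ d + 5 = 27.23 − 5·4.4997 + 5 = 9.732
ΔM = M_A − M_B = 6.539 − (9.732) = -3.193; smaller M is more luminous → Star A.
L ratio = 10^(0.4 |ΔM|) = 10^1.277 = 18.93

Star A is more luminous, by a factor of 18.9.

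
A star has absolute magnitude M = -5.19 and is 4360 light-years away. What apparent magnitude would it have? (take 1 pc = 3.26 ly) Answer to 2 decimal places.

m ≈ 5.44

d = 4360 ly / 3.26 = 1337 pc
m = M + 5 log₁₀ d − 5 = -5.19 + 5·3.1263 − 5 = 5.441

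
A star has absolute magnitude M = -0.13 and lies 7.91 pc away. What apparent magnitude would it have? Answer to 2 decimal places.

m = M + 5 log₁₀ d − 5 = -0.13 + 5·0.8982 − 5 = -0.639

m ≈ -0.64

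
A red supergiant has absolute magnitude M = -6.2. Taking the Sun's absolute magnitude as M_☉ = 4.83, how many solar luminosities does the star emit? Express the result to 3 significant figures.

M − M_☉ = -6.2 − 4.83 = -11.030
L/L_☉ = 10^(−0.4 (M − M_☉)) = 10^4.412 = 25820

L/L_☉ ≈ 25800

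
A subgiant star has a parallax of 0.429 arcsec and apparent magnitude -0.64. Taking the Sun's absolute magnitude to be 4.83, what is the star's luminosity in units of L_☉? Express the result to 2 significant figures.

d = 1/p = 1/0.429″ = 2.331 pc
M = m − 5 log₁₀ d + 5 = -0.64 − 5·0.3675 + 5 = 2.522
M − M_☉ = 2.522 − 4.83 = -2.308
L/L_☉ = 10^(−0.4 × -2.308) = 8.377

L/L_☉ ≈ 8.4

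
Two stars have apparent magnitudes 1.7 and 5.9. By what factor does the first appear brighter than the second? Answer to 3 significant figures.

Magnitude difference = -4.2
Flux ratio = 10^(−0.4 Δm) = 10^(−0.4 × -4.2) = 10^1.680 = 47.86

47.9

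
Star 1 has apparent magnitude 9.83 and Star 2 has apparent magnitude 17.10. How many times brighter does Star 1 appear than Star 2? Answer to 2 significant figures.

810

Magnitude difference = -7.27
Flux ratio = 10^(−0.4 Δm) = 10^(−0.4 × -7.27) = 10^2.908 = 809.1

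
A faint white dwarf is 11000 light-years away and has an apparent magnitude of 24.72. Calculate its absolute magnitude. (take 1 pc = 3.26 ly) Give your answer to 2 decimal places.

M ≈ 12.08

d = 11000 ly / 3.26 = 3374 pc
5 log₁₀(d/10 pc) = 5 log₁₀(3374) − 5 = 12.641
M = m − 5 log₁₀(d/10) = 24.72 − 12.641 = 12.079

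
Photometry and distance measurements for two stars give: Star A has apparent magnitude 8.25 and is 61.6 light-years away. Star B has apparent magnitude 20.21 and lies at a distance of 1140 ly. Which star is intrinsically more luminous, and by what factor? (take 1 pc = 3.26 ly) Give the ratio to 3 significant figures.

Star A: d = 61.6 ly / 3.26 = 18.90 pc
Star A: M = m − 5 log₁₀ d + 5 = 8.25 − 5·1.2764 + 5 = 6.868
Star B: d = 1140 ly / 3.26 = 349.7 pc
Star B: M = m − 5 log₁₀ d + 5 = 20.21 − 5·2.5437 + 5 = 12.492
ΔM = M_A − M_B = 6.868 − (12.492) = -5.623; smaller M is more luminous → Star A.
L ratio = 10^(0.4 |ΔM|) = 10^2.249 = 177.6

Star A is more luminous, by a factor of 178.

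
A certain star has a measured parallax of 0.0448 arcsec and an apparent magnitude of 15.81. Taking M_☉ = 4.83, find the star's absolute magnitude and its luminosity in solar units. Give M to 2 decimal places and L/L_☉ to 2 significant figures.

M ≈ 14.07; L/L_☉ ≈ 2.0×10^-4

d = 1/p = 1/0.0448″ = 22.32 pc
M = m − 5 log₁₀ d + 5 = 15.81 − 5·1.3487 + 5 = 14.066
M − M_☉ = 14.066 − 4.83 = 9.236
L/L_☉ = 10^(−0.4 × 9.236) = 2.020×10^-4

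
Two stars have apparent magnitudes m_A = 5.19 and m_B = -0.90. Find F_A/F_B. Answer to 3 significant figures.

Magnitude difference = 6.09
Flux ratio = 10^(−0.4 Δm) = 10^(−0.4 × 6.09) = 10^-2.436 = 3.664×10^-3

F_A/F_B ≈ 3.66×10^-3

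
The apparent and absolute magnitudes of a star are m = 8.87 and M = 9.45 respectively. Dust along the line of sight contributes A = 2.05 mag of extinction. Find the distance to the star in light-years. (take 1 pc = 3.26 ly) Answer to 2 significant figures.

m − M = 5 log₁₀(d/10 pc) + A  ⇒  8.87 − (9.45) − 2.05 = 5 log₁₀(d/10)
-2.630 = 5 log₁₀(d/10)
log₁₀ d = (m − M − A)/5 + 1 = 0.4740
d = 10^0.4740 = 2.979 pc
= 9.710 ly

d ≈ 9.7 ly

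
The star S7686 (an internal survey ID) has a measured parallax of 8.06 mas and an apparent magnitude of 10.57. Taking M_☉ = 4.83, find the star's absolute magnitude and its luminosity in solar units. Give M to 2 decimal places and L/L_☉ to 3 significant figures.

M ≈ 5.10; L/L_☉ ≈ 0.779

d = 1/p = 1000/8.06 mas = 124.1 pc
M = m − 5 log₁₀ d + 5 = 10.57 − 5·2.0937 + 5 = 5.102
M − M_☉ = 5.102 − 4.83 = 0.272
L/L_☉ = 10^(−0.4 × 0.272) = 0.7786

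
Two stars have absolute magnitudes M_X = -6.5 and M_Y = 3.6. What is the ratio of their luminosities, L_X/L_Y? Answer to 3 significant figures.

L_X/L_Y ≈ 11000

ΔM = M_X − M_Y = -10.1
L_X/L_Y = 10^(−0.4 ΔM) = 10^4.040 = 10960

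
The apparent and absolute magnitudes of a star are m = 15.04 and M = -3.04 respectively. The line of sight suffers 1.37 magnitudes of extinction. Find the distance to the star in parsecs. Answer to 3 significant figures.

m − M = 5 log₁₀(d/10 pc) + A  ⇒  15.04 − (-3.04) − 1.37 = 5 log₁₀(d/10)
16.710 = 5 log₁₀(d/10)
log₁₀ d = (m − M − A)/5 + 1 = 4.3420
d = 10^4.3420 = 21980 pc

d ≈ 22000 pc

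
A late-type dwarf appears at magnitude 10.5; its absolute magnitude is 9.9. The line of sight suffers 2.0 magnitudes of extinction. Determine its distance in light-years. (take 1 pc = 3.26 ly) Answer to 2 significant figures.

m − M = 5 log₁₀(d/10 pc) + A  ⇒  10.5 − (9.9) − 2.0 = 5 log₁₀(d/10)
-1.400 = 5 log₁₀(d/10)
log₁₀ d = (m − M − A)/5 + 1 = 0.7200
d = 10^0.7200 = 5.248 pc
= 17.11 ly

d ≈ 17 ly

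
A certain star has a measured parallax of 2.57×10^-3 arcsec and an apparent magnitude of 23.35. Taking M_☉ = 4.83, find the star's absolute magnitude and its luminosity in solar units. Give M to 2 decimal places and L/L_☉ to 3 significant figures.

d = 1/p = 1/2.57×10^-3″ = 389.1 pc
M = m − 5 log₁₀ d + 5 = 23.35 − 5·2.5901 + 5 = 15.400
M − M_☉ = 15.400 − 4.83 = 10.570
L/L_☉ = 10^(−0.4 × 10.570) = 5.917×10^-5

M ≈ 15.40; L/L_☉ ≈ 5.92×10^-5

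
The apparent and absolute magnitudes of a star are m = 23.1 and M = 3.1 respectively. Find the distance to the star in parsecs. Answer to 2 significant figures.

d ≈ 100000 pc

μ = m − M = 20.000
m − M = 5 log₁₀ d − 5
log₁₀ d = (m − M)/5 + 1 = 5.0000
d = 10^5.0000 = 100000 pc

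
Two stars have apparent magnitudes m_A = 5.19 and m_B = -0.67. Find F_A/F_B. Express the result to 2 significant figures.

F_A/F_B ≈ 4.5×10^-3

Magnitude difference = 5.86
Flux ratio = 10^(−0.4 Δm) = 10^(−0.4 × 5.86) = 10^-2.344 = 4.529×10^-3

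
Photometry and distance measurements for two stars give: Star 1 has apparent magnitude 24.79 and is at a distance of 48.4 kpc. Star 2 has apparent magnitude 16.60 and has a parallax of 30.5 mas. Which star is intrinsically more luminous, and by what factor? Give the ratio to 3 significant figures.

Star 1: d = 48.4 kpc = 48400 pc
Star 1: M = m − 5 log₁₀ d + 5 = 24.79 − 5·4.6848 + 5 = 6.366
Star 2: p = 30.5 mas = 0.0305″ → d = 1/p = 32.79 pc
Star 2: M = m − 5 log₁₀ d + 5 = 16.60 − 5·1.5157 + 5 = 14.021
ΔM = M_1 − M_2 = 6.366 − (14.021) = -7.656; smaller M is more luminous → Star 1.
L ratio = 10^(0.4 |ΔM|) = 10^3.062 = 1154

Star 1 is more luminous, by a factor of 1150.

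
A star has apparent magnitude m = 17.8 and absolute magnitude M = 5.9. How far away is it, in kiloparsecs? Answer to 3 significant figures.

d ≈ 2.40 kpc

μ = m − M = 11.900
m − M = 5 log₁₀ d − 5
log₁₀ d = (m − M)/5 + 1 = 3.3800
d = 10^3.3800 = 2399 pc
= 2.399 kpc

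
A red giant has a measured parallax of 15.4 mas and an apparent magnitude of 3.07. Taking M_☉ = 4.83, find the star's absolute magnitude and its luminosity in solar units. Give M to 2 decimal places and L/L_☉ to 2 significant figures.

M ≈ -0.99; L/L_☉ ≈ 210

d = 1/p = 1000/15.4 mas = 64.94 pc
M = m − 5 log₁₀ d + 5 = 3.07 − 5·1.8125 + 5 = -0.992
M − M_☉ = -0.992 − 4.83 = -5.822
L/L_☉ = 10^(−0.4 × -5.822) = 213.3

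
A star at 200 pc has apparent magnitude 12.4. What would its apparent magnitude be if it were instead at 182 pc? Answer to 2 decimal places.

m ≈ 12.20

Flux ∝ 1/d², so Δm = 5 log₁₀(d₂/d₁) = 5 log₁₀(182/200) = -0.205
m₂ = m₁ + Δm = 12.4 + (-0.205) = 12.195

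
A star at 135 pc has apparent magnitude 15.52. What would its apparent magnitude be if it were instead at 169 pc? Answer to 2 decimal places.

m ≈ 16.01

Flux ∝ 1/d², so Δm = 5 log₁₀(d₂/d₁) = 5 log₁₀(169/135) = 0.488
m₂ = m₁ + Δm = 15.52 + (0.488) = 16.008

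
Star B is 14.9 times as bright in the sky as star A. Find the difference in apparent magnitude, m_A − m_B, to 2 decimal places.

Pogson: Δm = −2.5 log₁₀(ratio) = −2.5 log₁₀(14.9) = −2.5 × 1.1732 = -2.933
Star B is brighter so has the smaller magnitude: m_A − m_B is positive.

m_A − m_B ≈ 2.93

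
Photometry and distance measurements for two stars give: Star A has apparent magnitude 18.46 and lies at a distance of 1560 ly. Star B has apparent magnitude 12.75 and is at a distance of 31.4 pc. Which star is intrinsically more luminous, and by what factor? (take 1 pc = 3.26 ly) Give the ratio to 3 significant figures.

Star A: d = 1560 ly / 3.26 = 478.5 pc
Star A: M = m − 5 log₁₀ d + 5 = 18.46 − 5·2.6799 + 5 = 10.060
Star B: M = m − 5 log₁₀ d + 5 = 12.75 − 5·1.4969 + 5 = 10.265
ΔM = M_A − M_B = 10.060 − (10.265) = -0.205; smaller M is more luminous → Star A.
L ratio = 10^(0.4 |ΔM|) = 10^0.082 = 1.208

Star A is more luminous, by a factor of 1.21.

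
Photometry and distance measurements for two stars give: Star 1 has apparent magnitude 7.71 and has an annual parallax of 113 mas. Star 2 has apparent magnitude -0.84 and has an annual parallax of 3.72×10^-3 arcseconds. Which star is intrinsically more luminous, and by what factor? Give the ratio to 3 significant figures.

Star 2 is more luminous, by a factor of 2.43×10^6.

Star 1: p = 113 mas = 0.113″ → d = 1/p = 8.850 pc
Star 1: M = m − 5 log₁₀ d + 5 = 7.71 − 5·0.9469 + 5 = 7.975
Star 2: d = 1/p = 1/3.72×10^-3″ = 268.8 pc
Star 2: M = m − 5 log₁₀ d + 5 = -0.84 − 5·2.4295 + 5 = -7.987
ΔM = M_1 − M_2 = 7.975 − (-7.987) = 15.963; smaller M is more luminous → Star 2.
L ratio = 10^(0.4 |ΔM|) = 10^6.385 = 2.427×10^6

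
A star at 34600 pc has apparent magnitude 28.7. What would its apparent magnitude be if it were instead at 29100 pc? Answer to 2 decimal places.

m ≈ 28.32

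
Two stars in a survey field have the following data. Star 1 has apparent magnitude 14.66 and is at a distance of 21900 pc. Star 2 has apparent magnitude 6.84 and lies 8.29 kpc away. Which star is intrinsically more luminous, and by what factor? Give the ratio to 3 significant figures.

Star 2 is more luminous, by a factor of 192.

Star 1: M = m − 5 log₁₀ d + 5 = 14.66 − 5·4.3404 + 5 = -2.042
Star 2: d = 8.29 kpc = 8290 pc
Star 2: M = m − 5 log₁₀ d + 5 = 6.84 − 5·3.9186 + 5 = -7.753
ΔM = M_1 − M_2 = -2.042 − (-7.753) = 5.711; smaller M is more luminous → Star 2.
L ratio = 10^(0.4 |ΔM|) = 10^2.284 = 192.4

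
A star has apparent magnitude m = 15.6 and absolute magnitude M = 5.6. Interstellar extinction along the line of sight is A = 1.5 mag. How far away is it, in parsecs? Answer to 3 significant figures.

d ≈ 501 pc

m − M = 5 log₁₀(d/10 pc) + A  ⇒  15.6 − (5.6) − 1.5 = 5 log₁₀(d/10)
8.500 = 5 log₁₀(d/10)
log₁₀ d = (m − M − A)/5 + 1 = 2.7000
d = 10^2.7000 = 501.2 pc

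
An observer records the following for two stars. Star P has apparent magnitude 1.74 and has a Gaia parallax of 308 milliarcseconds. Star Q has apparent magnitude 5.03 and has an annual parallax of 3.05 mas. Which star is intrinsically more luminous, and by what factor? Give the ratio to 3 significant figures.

Star P: p = 308 mas = 0.308″ → d = 1/p = 3.247 pc
Star P: M = m − 5 log₁₀ d + 5 = 1.74 − 5·0.5114 + 5 = 4.183
Star Q: p = 3.05 mas = 3.05×10^-3″ → d = 1/p = 327.9 pc
Star Q: M = m − 5 log₁₀ d + 5 = 5.03 − 5·2.5157 + 5 = -2.549
ΔM = M_P − M_Q = 4.183 − (-2.549) = 6.731; smaller M is more luminous → Star Q.
L ratio = 10^(0.4 |ΔM|) = 10^2.693 = 492.6

Star Q is more luminous, by a factor of 493.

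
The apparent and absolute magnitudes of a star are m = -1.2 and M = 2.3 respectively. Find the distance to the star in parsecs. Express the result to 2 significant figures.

d ≈ 2.0 pc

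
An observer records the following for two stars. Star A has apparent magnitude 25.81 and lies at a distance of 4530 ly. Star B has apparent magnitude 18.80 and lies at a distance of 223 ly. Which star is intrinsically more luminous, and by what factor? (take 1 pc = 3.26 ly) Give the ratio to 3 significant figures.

Star A: d = 4530 ly / 3.26 = 1390 pc
Star A: M = m − 5 log₁₀ d + 5 = 25.81 − 5·3.1429 + 5 = 15.096
Star B: d = 223 ly / 3.26 = 68.40 pc
Star B: M = m − 5 log₁₀ d + 5 = 18.80 − 5·1.8351 + 5 = 14.625
ΔM = M_A − M_B = 15.096 − (14.625) = 0.471; smaller M is more luminous → Star B.
L ratio = 10^(0.4 |ΔM|) = 10^0.188 = 1.543

Star B is more luminous, by a factor of 1.54.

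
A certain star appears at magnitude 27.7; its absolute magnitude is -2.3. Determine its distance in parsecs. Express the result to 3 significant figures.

d ≈ 1.00×10^7 pc

Distance modulus: m − M = 27.7 − (-2.3) = 30.000
m − M = 5 log₁₀ d − 5
log₁₀ d = (m − M)/5 + 1 = 7.0000
d = 10^7.0000 = 1.000×10^7 pc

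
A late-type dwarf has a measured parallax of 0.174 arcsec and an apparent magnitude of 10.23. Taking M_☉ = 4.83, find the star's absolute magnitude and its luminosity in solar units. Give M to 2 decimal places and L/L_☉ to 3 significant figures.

d = 1/p = 1/0.174″ = 5.747 pc
M = m − 5 log₁₀ d + 5 = 10.23 − 5·0.7595 + 5 = 11.433
M − M_☉ = 11.433 − 4.83 = 6.603
L/L_☉ = 10^(−0.4 × 6.603) = 2.285×10^-3

M ≈ 11.43; L/L_☉ ≈ 2.29×10^-3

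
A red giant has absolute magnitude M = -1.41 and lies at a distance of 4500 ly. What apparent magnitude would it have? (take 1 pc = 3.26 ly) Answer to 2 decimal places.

d = 4500 ly / 3.26 = 1380 pc
m = M + 5 log₁₀ d − 5 = -1.41 + 5·3.1400 − 5 = 9.290

m ≈ 9.29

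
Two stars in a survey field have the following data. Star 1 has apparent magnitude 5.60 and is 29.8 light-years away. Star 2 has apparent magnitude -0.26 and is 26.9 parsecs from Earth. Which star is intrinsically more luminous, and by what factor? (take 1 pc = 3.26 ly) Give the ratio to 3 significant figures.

Star 1: d = 29.8 ly / 3.26 = 9.141 pc
Star 1: M = m − 5 log₁₀ d + 5 = 5.60 − 5·0.9610 + 5 = 5.795
Star 2: M = m − 5 log₁₀ d + 5 = -0.26 − 5·1.4298 + 5 = -2.409
ΔM = M_1 − M_2 = 5.795 − (-2.409) = 8.204; smaller M is more luminous → Star 2.
L ratio = 10^(0.4 |ΔM|) = 10^3.282 = 1912

Star 2 is more luminous, by a factor of 1910.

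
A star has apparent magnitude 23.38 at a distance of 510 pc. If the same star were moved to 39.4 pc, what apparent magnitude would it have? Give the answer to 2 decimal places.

m ≈ 17.82

Flux ∝ 1/d², so Δm = 5 log₁₀(d₂/d₁) = 5 log₁₀(39.4/510) = -5.560
m₂ = m₁ + Δm = 23.38 + (-5.560) = 17.820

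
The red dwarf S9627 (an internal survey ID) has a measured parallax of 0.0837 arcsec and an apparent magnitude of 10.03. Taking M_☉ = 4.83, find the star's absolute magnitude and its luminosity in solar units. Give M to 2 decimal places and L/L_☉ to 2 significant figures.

d = 1/p = 1/0.0837″ = 11.95 pc
M = m − 5 log₁₀ d + 5 = 10.03 − 5·1.0773 + 5 = 9.644
M − M_☉ = 9.644 − 4.83 = 4.814
L/L_☉ = 10^(−0.4 × 4.814) = 0.01187

M ≈ 9.64; L/L_☉ ≈ 0.012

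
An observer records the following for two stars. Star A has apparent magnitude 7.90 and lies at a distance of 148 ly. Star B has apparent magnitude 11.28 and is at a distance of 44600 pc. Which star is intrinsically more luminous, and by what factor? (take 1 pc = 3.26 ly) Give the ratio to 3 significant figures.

Star A: d = 148 ly / 3.26 = 45.40 pc
Star A: M = m − 5 log₁₀ d + 5 = 7.90 − 5·1.6570 + 5 = 4.615
Star B: M = m − 5 log₁₀ d + 5 = 11.28 − 5·4.6493 + 5 = -6.967
ΔM = M_A − M_B = 4.615 − (-6.967) = 11.581; smaller M is more luminous → Star B.
L ratio = 10^(0.4 |ΔM|) = 10^4.633 = 42910

Star B is more luminous, by a factor of 42900.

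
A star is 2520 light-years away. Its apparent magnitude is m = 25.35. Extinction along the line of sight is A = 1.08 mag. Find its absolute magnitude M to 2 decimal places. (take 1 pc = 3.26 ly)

d = 2520 ly / 3.26 = 773.0 pc
5 log₁₀(d/10 pc) = 5 log₁₀(773.0) − 5 = 9.441
M = m − 5 log₁₀(d/10) − A = 25.35 − 9.441 − 1.08 = 14.829

M ≈ 14.83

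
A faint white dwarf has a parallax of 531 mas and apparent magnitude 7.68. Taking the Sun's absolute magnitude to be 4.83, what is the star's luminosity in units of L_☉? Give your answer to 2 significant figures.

d = 1/p = 1000/531 mas = 1.883 pc
M = m − 5 log₁₀ d + 5 = 7.68 − 5·0.2749 + 5 = 11.305
M − M_☉ = 11.305 − 4.83 = 6.475
L/L_☉ = 10^(−0.4 × 6.475) = 2.569×10^-3

L/L_☉ ≈ 2.6×10^-3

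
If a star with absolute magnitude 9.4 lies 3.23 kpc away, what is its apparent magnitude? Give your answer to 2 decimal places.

d = 3.23 kpc = 3230 pc
m = M + 5 log₁₀ d − 5 = 9.4 + 5·3.5092 − 5 = 21.946

m ≈ 21.95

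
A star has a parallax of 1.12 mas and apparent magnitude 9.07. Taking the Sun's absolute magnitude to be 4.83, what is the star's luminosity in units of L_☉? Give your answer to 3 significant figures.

d = 1/p = 1000/1.12 mas = 892.9 pc
M = m − 5 log₁₀ d + 5 = 9.07 − 5·2.9508 + 5 = -0.684
M − M_☉ = -0.684 − 4.83 = -5.514
L/L_☉ = 10^(−0.4 × -5.514) = 160.5

L/L_☉ ≈ 161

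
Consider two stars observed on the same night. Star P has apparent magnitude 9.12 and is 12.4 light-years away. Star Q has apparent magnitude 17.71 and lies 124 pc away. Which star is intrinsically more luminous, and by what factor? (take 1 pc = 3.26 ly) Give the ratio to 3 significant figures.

Star P is more luminous, by a factor of 2.57.

Star P: d = 12.4 ly / 3.26 = 3.804 pc
Star P: M = m − 5 log₁₀ d + 5 = 9.12 − 5·0.5802 + 5 = 11.219
Star Q: M = m − 5 log₁₀ d + 5 = 17.71 − 5·2.0934 + 5 = 12.243
ΔM = M_P − M_Q = 11.219 − (12.243) = -1.024; smaller M is more luminous → Star P.
L ratio = 10^(0.4 |ΔM|) = 10^0.410 = 2.568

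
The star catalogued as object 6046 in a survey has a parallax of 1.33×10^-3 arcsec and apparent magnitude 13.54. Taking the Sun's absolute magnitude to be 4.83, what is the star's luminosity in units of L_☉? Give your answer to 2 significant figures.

d = 1/p = 1/1.33×10^-3″ = 751.9 pc
M = m − 5 log₁₀ d + 5 = 13.54 − 5·2.8761 + 5 = 4.159
M − M_☉ = 4.159 − 4.83 = -0.671
L/L_☉ = 10^(−0.4 × -0.671) = 1.855

L/L_☉ ≈ 1.9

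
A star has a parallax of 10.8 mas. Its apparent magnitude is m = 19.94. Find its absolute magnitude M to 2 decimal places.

M ≈ 15.11

p = 10.8 mas = 0.0108″ → d = 1/p = 92.59 pc
5 log₁₀(d/10 pc) = 5 log₁₀(92.59) − 5 = 4.833
M = m − 5 log₁₀(d/10) = 19.94 − 4.833 = 15.107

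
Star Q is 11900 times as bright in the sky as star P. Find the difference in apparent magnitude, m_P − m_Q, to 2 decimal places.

m_P − m_Q ≈ 10.19

Pogson: Δm = −2.5 log₁₀(ratio) = −2.5 log₁₀(11900) = −2.5 × 4.0755 = -10.189
Star Q is brighter so has the smaller magnitude: m_P − m_Q is positive.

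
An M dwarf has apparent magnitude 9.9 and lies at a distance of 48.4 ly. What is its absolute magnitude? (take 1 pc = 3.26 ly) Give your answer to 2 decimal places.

M ≈ 9.04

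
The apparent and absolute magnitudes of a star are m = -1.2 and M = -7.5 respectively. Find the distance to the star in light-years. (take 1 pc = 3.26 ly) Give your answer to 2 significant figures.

μ = m − M = 6.300
m − M = 5 log₁₀ d − 5
log₁₀ d = (m − M)/5 + 1 = 2.2600
d = 10^2.2600 = 182.0 pc
= 593.2 ly

d ≈ 590 ly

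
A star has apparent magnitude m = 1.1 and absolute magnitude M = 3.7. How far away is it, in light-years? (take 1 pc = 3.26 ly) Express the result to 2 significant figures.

d ≈ 9.8 ly

μ = m − M = -2.600
m − M = 5 log₁₀ d − 5
log₁₀ d = (m − M)/5 + 1 = 0.4800
d = 10^0.4800 = 3.020 pc
= 9.845 ly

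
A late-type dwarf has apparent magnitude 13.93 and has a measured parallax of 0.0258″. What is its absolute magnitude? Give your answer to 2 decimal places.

d = 1/p = 1/0.0258″ = 38.76 pc
5 log₁₀(d/10 pc) = 5 log₁₀(38.76) − 5 = 2.942
M = m − 5 log₁₀(d/10) = 13.93 − 2.942 = 10.988

M ≈ 10.99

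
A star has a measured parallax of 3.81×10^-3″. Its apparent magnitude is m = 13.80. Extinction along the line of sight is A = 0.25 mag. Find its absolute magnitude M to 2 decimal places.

M ≈ 6.45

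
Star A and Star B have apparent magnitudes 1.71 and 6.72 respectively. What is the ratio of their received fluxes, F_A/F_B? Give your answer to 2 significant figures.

Δm = 1.71 − (6.72) = -5.01
Flux ratio = 10^(−0.4 Δm) = 10^(−0.4 × -5.01) = 10^2.004 = 100.9

F_A/F_B ≈ 100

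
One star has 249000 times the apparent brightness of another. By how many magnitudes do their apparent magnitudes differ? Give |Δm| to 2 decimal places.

Pogson: Δm = −2.5 log₁₀(ratio) = −2.5 log₁₀(249000) = −2.5 × 5.3962 = -13.490

|Δm| ≈ 13.49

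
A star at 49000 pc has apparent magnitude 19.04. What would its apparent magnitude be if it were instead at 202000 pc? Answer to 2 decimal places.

m ≈ 22.12

Flux ∝ 1/d², so Δm = 5 log₁₀(d₂/d₁) = 5 log₁₀(202000/49000) = 3.076
m₂ = m₁ + Δm = 19.04 + (3.076) = 22.116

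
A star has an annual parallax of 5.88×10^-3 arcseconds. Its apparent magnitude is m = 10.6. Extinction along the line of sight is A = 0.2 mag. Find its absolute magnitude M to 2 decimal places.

M ≈ 4.25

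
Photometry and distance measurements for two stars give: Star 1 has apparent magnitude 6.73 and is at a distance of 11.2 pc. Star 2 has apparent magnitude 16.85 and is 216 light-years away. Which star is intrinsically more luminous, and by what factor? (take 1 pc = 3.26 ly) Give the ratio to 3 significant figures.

Star 1: M = m − 5 log₁₀ d + 5 = 6.73 − 5·1.0492 + 5 = 6.484
Star 2: d = 216 ly / 3.26 = 66.26 pc
Star 2: M = m − 5 log₁₀ d + 5 = 16.85 − 5·1.8212 + 5 = 12.744
ΔM = M_1 − M_2 = 6.484 − (12.744) = -6.260; smaller M is more luminous → Star 1.
L ratio = 10^(0.4 |ΔM|) = 10^2.504 = 319.1

Star 1 is more luminous, by a factor of 319.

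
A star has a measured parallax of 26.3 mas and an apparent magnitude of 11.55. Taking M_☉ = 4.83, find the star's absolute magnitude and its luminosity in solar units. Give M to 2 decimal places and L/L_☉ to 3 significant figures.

M ≈ 8.65; L/L_☉ ≈ 0.0297

d = 1/p = 1000/26.3 mas = 38.02 pc
M = m − 5 log₁₀ d + 5 = 11.55 − 5·1.5800 + 5 = 8.650
M − M_☉ = 8.650 − 4.83 = 3.820
L/L_☉ = 10^(−0.4 × 3.820) = 0.02965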